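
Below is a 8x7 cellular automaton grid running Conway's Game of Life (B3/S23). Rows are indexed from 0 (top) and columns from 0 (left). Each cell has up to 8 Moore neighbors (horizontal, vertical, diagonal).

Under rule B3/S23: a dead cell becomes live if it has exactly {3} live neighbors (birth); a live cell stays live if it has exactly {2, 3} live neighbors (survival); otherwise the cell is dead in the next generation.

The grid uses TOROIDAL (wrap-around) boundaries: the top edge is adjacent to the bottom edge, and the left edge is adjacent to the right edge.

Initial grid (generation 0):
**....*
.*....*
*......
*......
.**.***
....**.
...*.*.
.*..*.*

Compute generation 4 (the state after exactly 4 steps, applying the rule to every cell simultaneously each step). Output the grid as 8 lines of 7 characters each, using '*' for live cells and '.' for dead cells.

Simulating step by step:
Generation 0 (given above): 19 live cells
Generation 1: 22 live cells
.**...*
.*....*
**....*
*....*.
**.**.*
..*....
...*..*
.**.*.*
Generation 2: 27 live cells
...*..*
.....**
.*...*.
..*.**.
*******
.**.***
**.*.*.
.*....*
Generation 3: 10 live cells
......*
*...***
.......
.......
.......
.......
...*...
.*..***
Generation 4: 11 live cells
(generation 4 grid is the final answer)

Answer: .......
*....**
.....**
.......
.......
.......
....**.
*...***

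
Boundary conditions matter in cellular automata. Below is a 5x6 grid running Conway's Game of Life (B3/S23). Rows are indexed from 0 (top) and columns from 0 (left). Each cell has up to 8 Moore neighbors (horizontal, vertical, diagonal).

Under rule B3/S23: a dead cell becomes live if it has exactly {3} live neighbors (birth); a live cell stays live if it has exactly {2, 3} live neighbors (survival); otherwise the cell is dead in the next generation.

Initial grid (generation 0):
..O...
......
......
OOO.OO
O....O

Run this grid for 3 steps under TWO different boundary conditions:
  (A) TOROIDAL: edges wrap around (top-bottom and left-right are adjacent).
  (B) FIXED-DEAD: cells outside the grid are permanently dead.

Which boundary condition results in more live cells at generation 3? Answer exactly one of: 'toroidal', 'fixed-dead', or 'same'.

Answer: toroidal

Derivation:
Under TOROIDAL boundary, generation 3:
..OOO.
OO...O
.O...O
.O..O.
..O.O.
Population = 12

Under FIXED-DEAD boundary, generation 3:
......
......
OO....
..O.OO
OO..OO
Population = 9

Comparison: toroidal=12, fixed-dead=9 -> toroidal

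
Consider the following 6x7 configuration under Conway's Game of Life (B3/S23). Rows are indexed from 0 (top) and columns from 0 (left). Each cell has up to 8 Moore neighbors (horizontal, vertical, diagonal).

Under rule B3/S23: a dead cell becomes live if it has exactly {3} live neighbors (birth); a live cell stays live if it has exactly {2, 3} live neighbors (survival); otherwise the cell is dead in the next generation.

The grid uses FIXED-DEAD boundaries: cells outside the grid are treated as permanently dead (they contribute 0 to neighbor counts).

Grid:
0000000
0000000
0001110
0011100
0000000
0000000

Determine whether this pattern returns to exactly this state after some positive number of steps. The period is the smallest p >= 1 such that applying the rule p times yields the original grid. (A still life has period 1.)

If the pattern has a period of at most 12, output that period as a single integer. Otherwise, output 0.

Simulating and comparing each generation to the original:
Gen 0 (original, given above): 6 live cells
Gen 1: 6 live cells, differs from original
Gen 2: 6 live cells, MATCHES original -> period = 2

Answer: 2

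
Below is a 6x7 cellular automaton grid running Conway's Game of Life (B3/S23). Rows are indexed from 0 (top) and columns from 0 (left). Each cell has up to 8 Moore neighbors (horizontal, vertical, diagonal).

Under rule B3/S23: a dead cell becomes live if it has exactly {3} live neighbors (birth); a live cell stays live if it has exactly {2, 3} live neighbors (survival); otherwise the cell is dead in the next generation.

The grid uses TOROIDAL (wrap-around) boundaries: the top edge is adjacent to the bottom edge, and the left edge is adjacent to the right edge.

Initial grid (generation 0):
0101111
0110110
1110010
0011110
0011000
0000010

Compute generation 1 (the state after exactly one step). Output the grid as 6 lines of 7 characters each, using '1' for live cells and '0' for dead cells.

Answer: 1101001
0000000
1000000
0000011
0010010
0000011

Derivation:
Simulating step by step:
Generation 0 (given above): 20 live cells
Generation 1: 11 live cells
(generation 1 grid is the final answer)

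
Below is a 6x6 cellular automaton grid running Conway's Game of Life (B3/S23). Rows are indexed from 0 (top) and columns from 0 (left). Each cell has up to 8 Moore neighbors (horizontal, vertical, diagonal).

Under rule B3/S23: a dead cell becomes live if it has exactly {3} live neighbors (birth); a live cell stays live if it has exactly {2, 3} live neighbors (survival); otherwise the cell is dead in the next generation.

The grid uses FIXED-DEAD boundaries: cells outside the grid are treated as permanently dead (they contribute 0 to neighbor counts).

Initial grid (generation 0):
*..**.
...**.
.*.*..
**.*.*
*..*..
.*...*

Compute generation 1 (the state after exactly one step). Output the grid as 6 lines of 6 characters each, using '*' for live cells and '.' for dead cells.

Answer: ...**.
......
**.*..
**.*..
*.....
......

Derivation:
Simulating step by step:
Generation 0 (given above): 15 live cells
Generation 1: 9 live cells
(generation 1 grid is the final answer)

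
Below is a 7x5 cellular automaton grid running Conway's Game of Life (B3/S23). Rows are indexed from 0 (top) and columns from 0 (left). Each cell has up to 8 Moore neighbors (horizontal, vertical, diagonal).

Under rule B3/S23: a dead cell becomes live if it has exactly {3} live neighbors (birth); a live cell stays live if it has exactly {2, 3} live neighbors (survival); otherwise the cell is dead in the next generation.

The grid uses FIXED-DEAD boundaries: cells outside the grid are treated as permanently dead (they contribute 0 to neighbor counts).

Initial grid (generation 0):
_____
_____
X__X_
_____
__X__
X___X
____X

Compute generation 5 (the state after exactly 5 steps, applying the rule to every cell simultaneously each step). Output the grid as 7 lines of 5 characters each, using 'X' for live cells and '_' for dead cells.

Simulating step by step:
Generation 0 (given above): 6 live cells
Generation 1: 1 live cells
_____
_____
_____
_____
_____
___X_
_____
Generation 2: 0 live cells
_____
_____
_____
_____
_____
_____
_____
Generation 3: 0 live cells
_____
_____
_____
_____
_____
_____
_____
Generation 4: 0 live cells
_____
_____
_____
_____
_____
_____
_____
Generation 5: 0 live cells
(generation 5 grid is the final answer)

Answer: _____
_____
_____
_____
_____
_____
_____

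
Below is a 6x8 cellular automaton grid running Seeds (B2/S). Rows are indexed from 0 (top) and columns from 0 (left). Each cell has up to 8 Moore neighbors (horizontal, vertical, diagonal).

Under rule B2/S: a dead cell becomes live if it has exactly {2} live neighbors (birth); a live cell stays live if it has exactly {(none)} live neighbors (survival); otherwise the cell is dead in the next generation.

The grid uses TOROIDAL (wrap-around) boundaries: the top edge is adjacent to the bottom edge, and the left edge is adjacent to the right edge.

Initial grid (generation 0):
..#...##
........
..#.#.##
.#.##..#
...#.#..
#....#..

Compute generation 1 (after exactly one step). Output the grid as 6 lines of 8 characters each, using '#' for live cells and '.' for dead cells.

Answer: ##...#..
###.....
.#......
........
.#.....#
.###....

Derivation:
Simulating step by step:
Generation 0 (given above): 15 live cells
Generation 1: 12 live cells
(generation 1 grid is the final answer)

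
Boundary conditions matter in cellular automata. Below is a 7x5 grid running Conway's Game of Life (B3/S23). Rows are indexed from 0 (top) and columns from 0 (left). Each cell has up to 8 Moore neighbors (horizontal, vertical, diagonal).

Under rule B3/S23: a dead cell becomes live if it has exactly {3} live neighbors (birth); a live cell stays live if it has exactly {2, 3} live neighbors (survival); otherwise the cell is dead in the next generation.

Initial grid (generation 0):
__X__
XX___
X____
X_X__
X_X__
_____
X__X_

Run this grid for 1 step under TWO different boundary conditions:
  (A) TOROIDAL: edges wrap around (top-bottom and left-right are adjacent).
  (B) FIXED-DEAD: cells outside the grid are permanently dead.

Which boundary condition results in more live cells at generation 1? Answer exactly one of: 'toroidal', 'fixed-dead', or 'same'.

Answer: toroidal

Derivation:
Under TOROIDAL boundary, generation 1:
X_X_X
XX___
X___X
X___X
_____
_X__X
_____
Population = 11

Under FIXED-DEAD boundary, generation 1:
_X___
XX___
X____
X____
_____
_X___
_____
Population = 6

Comparison: toroidal=11, fixed-dead=6 -> toroidal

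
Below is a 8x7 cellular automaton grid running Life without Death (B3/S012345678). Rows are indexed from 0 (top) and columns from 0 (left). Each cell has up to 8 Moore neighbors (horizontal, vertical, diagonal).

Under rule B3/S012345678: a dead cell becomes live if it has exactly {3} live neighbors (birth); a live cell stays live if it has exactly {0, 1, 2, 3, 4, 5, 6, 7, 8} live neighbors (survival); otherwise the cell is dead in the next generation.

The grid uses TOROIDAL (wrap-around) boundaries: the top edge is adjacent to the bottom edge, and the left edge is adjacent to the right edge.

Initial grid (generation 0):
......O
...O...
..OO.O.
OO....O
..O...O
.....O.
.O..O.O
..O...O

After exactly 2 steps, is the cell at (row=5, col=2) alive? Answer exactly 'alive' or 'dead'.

Simulating step by step:
Generation 0 (given above): 16 live cells
Generation 1: 29 live cells
......O
..OOO..
OOOOOOO
OO.O.OO
.OO..OO
O....OO
OO..O.O
..O...O
Generation 2: 34 live cells
..O..OO
..OOO..
OOOOOOO
OO.O.OO
.OO..OO
O.O.OOO
OO..O.O
.OO...O

Cell (5,2) at generation 2: 1 -> alive

Answer: alive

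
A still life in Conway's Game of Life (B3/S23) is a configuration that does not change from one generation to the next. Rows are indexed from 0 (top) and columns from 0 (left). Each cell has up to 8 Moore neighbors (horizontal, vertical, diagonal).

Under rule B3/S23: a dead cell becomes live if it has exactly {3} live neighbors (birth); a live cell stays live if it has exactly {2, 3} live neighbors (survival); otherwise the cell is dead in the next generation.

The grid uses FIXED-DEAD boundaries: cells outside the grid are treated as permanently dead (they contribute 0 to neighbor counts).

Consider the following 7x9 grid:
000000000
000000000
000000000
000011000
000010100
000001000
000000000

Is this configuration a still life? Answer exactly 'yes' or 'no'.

Compute generation 1 and compare to generation 0 (given above):
Generation 1:
000000000
000000000
000000000
000011000
000010100
000001000
000000000
The grids are IDENTICAL -> still life.

Answer: yes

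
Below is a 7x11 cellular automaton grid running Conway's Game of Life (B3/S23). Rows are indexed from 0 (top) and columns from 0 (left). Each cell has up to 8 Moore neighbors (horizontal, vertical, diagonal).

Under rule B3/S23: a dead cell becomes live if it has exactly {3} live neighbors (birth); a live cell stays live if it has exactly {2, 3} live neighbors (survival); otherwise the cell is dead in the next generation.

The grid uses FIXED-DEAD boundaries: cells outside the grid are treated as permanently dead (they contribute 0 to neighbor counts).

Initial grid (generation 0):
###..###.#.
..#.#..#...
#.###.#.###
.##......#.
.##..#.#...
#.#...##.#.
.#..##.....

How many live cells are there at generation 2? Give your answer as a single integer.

Simulating step by step:
Generation 0 (given above): 33 live cells
Generation 1: 35 live cells
.###.####..
#...#.....#
....##.####
#...####.##
#..#...#...
#.###..##..
.#...##....
Generation 2: 31 live cells
.#######...
.##.......#
...#...#...
...#......#
#.#......#.
#.####.##..
.#######...
Population at generation 2: 31

Answer: 31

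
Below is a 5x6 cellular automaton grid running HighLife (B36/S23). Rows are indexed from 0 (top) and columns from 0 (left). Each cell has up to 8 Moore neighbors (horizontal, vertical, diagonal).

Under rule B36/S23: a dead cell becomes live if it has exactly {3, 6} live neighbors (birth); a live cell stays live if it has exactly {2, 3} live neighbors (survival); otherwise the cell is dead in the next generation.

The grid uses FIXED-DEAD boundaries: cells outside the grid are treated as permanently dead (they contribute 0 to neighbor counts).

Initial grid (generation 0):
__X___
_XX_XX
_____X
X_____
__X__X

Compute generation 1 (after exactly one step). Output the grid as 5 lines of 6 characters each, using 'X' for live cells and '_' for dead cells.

Simulating step by step:
Generation 0 (given above): 9 live cells
Generation 1: 11 live cells
(generation 1 grid is the final answer)

Answer: _XXX__
_XXXXX
_X__XX
______
______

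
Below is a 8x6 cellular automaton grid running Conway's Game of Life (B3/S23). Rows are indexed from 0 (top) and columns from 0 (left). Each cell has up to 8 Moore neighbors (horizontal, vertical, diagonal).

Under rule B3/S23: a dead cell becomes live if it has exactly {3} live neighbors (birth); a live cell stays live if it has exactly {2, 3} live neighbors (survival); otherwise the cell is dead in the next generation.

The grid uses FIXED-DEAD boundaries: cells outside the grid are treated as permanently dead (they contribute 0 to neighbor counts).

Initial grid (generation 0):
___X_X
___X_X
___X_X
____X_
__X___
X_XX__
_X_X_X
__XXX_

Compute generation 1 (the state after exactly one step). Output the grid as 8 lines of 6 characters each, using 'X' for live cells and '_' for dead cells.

Simulating step by step:
Generation 0 (given above): 17 live cells
Generation 1: 15 live cells
(generation 1 grid is the final answer)

Answer: ______
__XX_X
___X_X
___XX_
_XX___
___XX_
_X____
__XXX_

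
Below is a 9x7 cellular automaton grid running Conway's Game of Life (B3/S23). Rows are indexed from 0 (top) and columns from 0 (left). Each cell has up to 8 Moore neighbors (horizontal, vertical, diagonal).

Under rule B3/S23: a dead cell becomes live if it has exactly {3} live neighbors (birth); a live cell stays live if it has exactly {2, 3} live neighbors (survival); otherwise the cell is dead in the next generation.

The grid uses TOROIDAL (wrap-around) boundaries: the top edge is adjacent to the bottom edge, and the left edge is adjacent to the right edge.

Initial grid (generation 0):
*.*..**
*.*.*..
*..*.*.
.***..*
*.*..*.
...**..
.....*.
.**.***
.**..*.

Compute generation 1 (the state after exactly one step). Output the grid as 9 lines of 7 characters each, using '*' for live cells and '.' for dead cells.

Simulating step by step:
Generation 0 (given above): 28 live cells
Generation 1: 26 live cells
(generation 1 grid is the final answer)

Answer: *.*.**.
*.*.*..
*....*.
...*.*.
*....**
...****
..*...*
*****.*
.......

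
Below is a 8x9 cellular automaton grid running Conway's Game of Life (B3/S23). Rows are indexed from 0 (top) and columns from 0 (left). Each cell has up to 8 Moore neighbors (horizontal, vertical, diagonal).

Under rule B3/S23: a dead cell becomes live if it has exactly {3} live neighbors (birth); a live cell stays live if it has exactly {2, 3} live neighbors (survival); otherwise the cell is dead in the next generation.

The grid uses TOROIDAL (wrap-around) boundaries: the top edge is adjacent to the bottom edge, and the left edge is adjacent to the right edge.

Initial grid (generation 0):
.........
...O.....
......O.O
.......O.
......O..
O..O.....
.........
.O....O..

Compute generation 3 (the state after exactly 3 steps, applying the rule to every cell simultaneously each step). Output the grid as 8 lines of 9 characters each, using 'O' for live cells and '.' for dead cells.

Answer: .........
.........
......OO.
......OO.
.........
.........
.........
.........

Derivation:
Simulating step by step:
Generation 0 (given above): 9 live cells
Generation 1: 3 live cells
.........
.........
.......O.
......OO.
.........
.........
.........
.........
Generation 2: 4 live cells
.........
.........
......OO.
......OO.
.........
.........
.........
.........
Generation 3: 4 live cells
(generation 3 grid is the final answer)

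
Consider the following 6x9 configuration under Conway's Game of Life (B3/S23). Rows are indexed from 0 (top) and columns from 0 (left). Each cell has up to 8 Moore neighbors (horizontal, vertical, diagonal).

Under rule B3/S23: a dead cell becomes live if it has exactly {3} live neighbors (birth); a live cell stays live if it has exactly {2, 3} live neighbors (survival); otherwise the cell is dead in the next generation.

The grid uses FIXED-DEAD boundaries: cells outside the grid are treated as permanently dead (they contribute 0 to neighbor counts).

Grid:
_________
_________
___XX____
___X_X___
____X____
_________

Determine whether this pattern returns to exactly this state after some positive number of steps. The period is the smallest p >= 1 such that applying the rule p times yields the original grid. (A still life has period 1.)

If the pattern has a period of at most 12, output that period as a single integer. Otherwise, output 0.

Answer: 1

Derivation:
Simulating and comparing each generation to the original:
Gen 0 (original, given above): 5 live cells
Gen 1: 5 live cells, MATCHES original -> period = 1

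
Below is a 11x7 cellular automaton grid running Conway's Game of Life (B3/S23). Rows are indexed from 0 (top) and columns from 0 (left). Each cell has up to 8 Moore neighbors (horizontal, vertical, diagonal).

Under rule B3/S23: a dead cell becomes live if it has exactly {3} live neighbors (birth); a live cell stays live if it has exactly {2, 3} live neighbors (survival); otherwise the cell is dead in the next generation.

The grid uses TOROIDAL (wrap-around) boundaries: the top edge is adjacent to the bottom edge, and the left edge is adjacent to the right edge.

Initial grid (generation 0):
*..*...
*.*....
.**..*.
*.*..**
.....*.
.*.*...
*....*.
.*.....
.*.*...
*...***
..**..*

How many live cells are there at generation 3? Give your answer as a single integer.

Simulating step by step:
Generation 0 (given above): 26 live cells
Generation 1: 40 live cells
*..*..*
*.**..*
..**.*.
*.*.**.
***.**.
....*.*
***....
***....
.**.***
**..***
.***...
Generation 2: 17 live cells
....*.*
*....*.
*....*.
*......
*.*....
....*.*
..**..*
.....*.
....*..
.......
...*...
Generation 3: 23 live cells
....***
*...**.
**.....
*......
**....*
***..**
...**.*
...***.
.......
.......
.......
Population at generation 3: 23

Answer: 23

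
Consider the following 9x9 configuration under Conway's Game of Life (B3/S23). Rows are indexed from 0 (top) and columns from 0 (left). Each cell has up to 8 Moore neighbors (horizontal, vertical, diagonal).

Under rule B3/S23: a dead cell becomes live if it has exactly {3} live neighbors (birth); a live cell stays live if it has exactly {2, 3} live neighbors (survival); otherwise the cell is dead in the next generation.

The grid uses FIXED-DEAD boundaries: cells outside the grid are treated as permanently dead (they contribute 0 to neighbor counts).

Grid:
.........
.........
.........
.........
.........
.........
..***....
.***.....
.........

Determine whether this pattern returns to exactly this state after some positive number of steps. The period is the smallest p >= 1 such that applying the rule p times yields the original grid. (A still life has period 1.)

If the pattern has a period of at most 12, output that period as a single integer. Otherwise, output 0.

Answer: 2

Derivation:
Simulating and comparing each generation to the original:
Gen 0 (original, given above): 6 live cells
Gen 1: 6 live cells, differs from original
Gen 2: 6 live cells, MATCHES original -> period = 2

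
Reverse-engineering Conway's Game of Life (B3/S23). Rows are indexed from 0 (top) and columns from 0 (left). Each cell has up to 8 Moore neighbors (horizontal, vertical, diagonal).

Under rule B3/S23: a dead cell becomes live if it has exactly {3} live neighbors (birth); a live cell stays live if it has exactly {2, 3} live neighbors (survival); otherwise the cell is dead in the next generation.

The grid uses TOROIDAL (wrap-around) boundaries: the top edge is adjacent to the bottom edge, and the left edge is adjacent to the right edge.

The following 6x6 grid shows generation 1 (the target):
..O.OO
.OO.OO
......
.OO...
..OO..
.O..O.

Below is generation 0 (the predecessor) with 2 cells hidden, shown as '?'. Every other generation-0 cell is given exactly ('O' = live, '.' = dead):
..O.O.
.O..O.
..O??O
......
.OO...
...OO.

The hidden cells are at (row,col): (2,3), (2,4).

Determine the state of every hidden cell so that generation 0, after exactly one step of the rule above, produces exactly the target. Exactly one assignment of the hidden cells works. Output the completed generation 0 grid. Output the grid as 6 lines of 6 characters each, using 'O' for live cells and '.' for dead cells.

Hidden generation-0 cells (in order): (2,3), (2,4).
A hidden cell only influences target cells in its own 3x3 neighborhood. Try each of the 2^2 = 4 assignments, step the completed generation 0 forward once under B3/S23, and compare with the target:
  (2,3)=. (2,4)=. -> step reproduces the target at every cell -> ACCEPT
  (2,3)=. (2,4)=O -> step gives (1,5)='.' but target has 'O' -> reject
  (2,3)=O (2,4)=. -> step gives (1,2)='.' but target has 'O' -> reject
  (2,3)=O (2,4)=O -> step gives (1,2)='.' but target has 'O' -> reject
Unique solution: (2,3)=dead, (2,4)=dead.
Check: live-neighbor counts of every cell in the completed generation 0:
122533
223423
221221
233211
112321
134422
Applying B3/S23 to generation 0 with these counts gives:
..O.OO
.OO.OO
......
.OO...
..OO..
.O..O.
which matches the target exactly.

Answer: ..O.O.
.O..O.
..O..O
......
.OO...
...OO.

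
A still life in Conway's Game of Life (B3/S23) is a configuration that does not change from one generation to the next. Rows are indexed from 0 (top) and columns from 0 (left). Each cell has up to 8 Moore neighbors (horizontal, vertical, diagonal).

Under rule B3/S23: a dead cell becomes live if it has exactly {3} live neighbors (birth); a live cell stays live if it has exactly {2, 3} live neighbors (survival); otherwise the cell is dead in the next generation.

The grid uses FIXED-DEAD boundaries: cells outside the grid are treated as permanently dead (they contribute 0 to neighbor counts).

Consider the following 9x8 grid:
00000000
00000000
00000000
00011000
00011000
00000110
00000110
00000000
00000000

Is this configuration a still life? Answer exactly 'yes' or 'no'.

Answer: no

Derivation:
Compute generation 1 and compare to generation 0 (given above):
Generation 1:
00000000
00000000
00000000
00011000
00010000
00000010
00000110
00000000
00000000
Cell (4,4) differs: gen0=1 vs gen1=0 -> NOT a still life.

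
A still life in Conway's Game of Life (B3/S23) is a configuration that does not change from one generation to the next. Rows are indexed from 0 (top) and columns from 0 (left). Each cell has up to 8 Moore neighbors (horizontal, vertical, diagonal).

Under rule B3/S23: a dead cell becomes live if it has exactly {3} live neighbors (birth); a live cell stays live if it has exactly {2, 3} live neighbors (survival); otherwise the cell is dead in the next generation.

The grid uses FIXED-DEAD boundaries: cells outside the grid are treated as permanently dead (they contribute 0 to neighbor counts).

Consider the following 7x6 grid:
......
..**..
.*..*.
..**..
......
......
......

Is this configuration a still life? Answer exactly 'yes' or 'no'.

Answer: yes

Derivation:
Compute generation 1 and compare to generation 0 (given above):
Generation 1:
......
..**..
.*..*.
..**..
......
......
......
The grids are IDENTICAL -> still life.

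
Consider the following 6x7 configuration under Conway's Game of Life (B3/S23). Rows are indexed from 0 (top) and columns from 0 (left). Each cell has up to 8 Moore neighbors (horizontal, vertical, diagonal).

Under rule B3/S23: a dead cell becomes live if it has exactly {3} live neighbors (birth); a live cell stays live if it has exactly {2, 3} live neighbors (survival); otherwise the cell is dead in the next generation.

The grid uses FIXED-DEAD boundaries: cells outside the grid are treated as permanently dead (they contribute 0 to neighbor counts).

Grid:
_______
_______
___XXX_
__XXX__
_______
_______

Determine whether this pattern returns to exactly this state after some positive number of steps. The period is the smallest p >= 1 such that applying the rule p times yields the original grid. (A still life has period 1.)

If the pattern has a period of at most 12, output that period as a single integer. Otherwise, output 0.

Answer: 2

Derivation:
Simulating and comparing each generation to the original:
Gen 0 (original, given above): 6 live cells
Gen 1: 6 live cells, differs from original
Gen 2: 6 live cells, MATCHES original -> period = 2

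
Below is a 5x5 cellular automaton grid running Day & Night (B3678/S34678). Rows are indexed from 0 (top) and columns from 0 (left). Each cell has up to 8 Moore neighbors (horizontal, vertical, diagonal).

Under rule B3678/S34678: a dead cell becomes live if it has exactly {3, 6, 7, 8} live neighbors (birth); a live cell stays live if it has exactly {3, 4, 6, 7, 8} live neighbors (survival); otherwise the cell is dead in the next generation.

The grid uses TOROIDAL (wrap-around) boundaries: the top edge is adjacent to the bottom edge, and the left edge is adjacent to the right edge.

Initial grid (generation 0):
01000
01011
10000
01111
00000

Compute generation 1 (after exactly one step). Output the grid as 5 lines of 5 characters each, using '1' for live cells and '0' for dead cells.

Answer: 10100
00100
10000
10000
11010

Derivation:
Simulating step by step:
Generation 0 (given above): 9 live cells
Generation 1: 8 live cells
(generation 1 grid is the final answer)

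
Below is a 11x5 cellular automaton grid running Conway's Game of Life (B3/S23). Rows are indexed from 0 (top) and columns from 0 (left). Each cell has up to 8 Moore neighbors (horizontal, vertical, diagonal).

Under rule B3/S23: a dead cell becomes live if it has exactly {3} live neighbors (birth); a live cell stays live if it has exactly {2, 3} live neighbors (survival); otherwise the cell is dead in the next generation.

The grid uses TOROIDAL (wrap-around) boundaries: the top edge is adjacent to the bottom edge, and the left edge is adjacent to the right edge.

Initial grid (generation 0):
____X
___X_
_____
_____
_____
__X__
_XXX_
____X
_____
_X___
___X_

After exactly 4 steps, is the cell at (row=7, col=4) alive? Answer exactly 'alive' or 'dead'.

Answer: alive

Derivation:
Simulating step by step:
Generation 0 (given above): 9 live cells
Generation 1: 10 live cells
___XX
_____
_____
_____
_____
_XXX_
_XXX_
__XX_
_____
_____
_____
Generation 2: 6 live cells
_____
_____
_____
_____
__X__
_X_X_
____X
_X_X_
_____
_____
_____
Generation 3: 6 live cells
_____
_____
_____
_____
__X__
__XX_
X__XX
_____
_____
_____
_____
Generation 4: 8 live cells
_____
_____
_____
_____
__XX_
_XX__
__XXX
____X
_____
_____
_____

Cell (7,4) at generation 4: 1 -> alive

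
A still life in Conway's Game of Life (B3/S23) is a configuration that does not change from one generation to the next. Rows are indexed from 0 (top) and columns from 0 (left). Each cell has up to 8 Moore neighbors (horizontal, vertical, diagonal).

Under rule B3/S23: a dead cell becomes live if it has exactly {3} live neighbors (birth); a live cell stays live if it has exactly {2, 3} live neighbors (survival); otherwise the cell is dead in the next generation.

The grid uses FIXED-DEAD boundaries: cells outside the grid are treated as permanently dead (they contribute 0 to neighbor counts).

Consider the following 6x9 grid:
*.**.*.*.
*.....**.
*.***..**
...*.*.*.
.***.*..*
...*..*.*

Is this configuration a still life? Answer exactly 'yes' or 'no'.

Compute generation 1 and compare to generation 0 (given above):
Generation 1:
.*.....*.
*....*...
.*****..*
.....*.*.
...*.*..*
...**..*.
Cell (0,0) differs: gen0=1 vs gen1=0 -> NOT a still life.

Answer: no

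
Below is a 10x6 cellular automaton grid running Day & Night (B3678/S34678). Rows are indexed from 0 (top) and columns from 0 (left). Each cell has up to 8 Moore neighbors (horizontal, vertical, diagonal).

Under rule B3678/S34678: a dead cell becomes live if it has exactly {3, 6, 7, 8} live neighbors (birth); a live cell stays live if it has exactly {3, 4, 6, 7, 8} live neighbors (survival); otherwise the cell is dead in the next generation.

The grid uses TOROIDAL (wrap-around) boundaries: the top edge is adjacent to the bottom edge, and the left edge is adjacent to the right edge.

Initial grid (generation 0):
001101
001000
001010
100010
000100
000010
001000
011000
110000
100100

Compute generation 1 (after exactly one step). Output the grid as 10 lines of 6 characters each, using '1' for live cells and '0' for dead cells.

Answer: 011110
011010
010001
000001
000011
000100
010100
111000
110000
100011

Derivation:
Simulating step by step:
Generation 0 (given above): 17 live cells
Generation 1: 23 live cells
(generation 1 grid is the final answer)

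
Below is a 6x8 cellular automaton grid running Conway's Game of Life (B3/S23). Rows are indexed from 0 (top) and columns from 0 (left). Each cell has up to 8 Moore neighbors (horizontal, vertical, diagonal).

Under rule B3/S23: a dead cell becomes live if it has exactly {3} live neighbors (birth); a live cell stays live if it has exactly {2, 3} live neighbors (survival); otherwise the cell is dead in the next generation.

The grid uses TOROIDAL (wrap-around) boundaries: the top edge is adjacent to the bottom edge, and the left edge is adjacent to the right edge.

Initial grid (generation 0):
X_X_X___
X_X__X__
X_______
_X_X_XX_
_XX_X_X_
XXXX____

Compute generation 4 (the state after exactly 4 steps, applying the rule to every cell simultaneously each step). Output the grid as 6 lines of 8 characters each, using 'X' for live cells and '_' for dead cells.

Answer: ________
___XX___
_X_X____
X_______
_X_XX___
__X_____

Derivation:
Simulating step by step:
Generation 0 (given above): 19 live cells
Generation 1: 26 live cells
X___X__X
X__X___X
X_X_XXXX
XX_XXXXX
____X_XX
X___XX_X
Generation 2: 11 live cells
_X_XXX__
___X____
__X_____
_XX_____
_X______
___XX___
Generation 3: 11 live cells
_____X__
___X____
_XXX____
_XX_____
_X_X____
___X_X__
Generation 4: 9 live cells
(generation 4 grid is the final answer)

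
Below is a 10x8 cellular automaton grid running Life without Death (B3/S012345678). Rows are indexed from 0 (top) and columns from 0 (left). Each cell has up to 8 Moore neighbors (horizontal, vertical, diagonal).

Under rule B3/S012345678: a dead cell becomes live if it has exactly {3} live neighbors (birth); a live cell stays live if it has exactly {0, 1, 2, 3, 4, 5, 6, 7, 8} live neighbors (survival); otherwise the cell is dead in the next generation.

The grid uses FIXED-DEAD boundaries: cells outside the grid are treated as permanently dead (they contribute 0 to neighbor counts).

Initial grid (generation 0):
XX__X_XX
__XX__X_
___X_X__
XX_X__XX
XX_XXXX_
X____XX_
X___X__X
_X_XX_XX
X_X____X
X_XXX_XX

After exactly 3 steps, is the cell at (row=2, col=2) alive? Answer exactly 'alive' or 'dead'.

Answer: dead

Derivation:
Simulating step by step:
Generation 0 (given above): 41 live cells
Generation 1: 55 live cells
XXXXXXXX
_XXX__XX
_X_X_X_X
XX_X__XX
XX_XXXX_
X__X_XXX
XX_XX__X
XXXXXXXX
X_X____X
X_XXX_XX
Generation 2: 55 live cells
XXXXXXXX
_XXX__XX
_X_X_X_X
XX_X__XX
XX_XXXX_
X__X_XXX
XX_XX__X
XXXXXXXX
X_X____X
X_XXX_XX
Generation 3: 55 live cells
XXXXXXXX
_XXX__XX
_X_X_X_X
XX_X__XX
XX_XXXX_
X__X_XXX
XX_XX__X
XXXXXXXX
X_X____X
X_XXX_XX

Cell (2,2) at generation 3: 0 -> dead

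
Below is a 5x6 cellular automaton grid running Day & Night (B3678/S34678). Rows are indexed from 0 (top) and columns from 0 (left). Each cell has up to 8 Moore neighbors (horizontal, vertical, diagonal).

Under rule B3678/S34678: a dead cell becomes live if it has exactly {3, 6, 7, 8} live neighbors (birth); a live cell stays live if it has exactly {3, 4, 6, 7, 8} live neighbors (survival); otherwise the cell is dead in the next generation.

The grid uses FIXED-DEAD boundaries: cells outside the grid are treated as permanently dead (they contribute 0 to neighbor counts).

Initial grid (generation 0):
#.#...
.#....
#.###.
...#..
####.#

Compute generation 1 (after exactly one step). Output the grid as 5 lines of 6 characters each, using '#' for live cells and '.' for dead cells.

Answer: .#....
##....
.###..
#.#...
..#.#.

Derivation:
Simulating step by step:
Generation 0 (given above): 13 live cells
Generation 1: 10 live cells
(generation 1 grid is the final answer)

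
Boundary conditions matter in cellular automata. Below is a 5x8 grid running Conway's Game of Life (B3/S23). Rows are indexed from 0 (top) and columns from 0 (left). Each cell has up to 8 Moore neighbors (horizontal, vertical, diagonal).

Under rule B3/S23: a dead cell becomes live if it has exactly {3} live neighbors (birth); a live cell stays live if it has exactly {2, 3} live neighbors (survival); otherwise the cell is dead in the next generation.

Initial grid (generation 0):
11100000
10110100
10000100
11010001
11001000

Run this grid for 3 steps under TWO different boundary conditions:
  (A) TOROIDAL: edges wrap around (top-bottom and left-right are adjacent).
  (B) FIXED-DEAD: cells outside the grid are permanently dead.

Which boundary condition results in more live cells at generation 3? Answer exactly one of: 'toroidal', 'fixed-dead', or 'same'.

Under TOROIDAL boundary, generation 3:
10100000
00101000
10100000
01101000
01101100
Population = 13

Under FIXED-DEAD boundary, generation 3:
00010000
00011100
01000000
00110000
01110000
Population = 10

Comparison: toroidal=13, fixed-dead=10 -> toroidal

Answer: toroidal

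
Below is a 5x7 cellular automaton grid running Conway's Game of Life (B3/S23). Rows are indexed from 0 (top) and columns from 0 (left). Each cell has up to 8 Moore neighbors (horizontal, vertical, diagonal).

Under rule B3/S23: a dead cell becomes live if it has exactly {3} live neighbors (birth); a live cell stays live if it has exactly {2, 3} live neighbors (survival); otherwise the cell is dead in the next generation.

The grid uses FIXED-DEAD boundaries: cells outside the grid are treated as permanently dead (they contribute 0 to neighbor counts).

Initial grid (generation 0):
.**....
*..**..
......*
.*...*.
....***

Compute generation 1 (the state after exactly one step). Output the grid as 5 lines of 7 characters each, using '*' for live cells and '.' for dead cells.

Simulating step by step:
Generation 0 (given above): 11 live cells
Generation 1: 12 live cells
(generation 1 grid is the final answer)

Answer: .***...
.***...
....**.
....*..
....***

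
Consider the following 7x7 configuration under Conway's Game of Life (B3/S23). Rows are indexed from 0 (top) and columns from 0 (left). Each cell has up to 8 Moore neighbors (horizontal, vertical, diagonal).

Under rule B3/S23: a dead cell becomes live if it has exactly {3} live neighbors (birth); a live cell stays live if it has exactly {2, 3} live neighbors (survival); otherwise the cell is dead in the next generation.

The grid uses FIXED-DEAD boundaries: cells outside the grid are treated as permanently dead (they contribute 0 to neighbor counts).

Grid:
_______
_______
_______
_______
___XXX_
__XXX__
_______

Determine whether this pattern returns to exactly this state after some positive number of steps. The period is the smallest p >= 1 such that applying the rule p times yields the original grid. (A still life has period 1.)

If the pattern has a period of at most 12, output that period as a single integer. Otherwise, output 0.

Answer: 2

Derivation:
Simulating and comparing each generation to the original:
Gen 0 (original, given above): 6 live cells
Gen 1: 6 live cells, differs from original
Gen 2: 6 live cells, MATCHES original -> period = 2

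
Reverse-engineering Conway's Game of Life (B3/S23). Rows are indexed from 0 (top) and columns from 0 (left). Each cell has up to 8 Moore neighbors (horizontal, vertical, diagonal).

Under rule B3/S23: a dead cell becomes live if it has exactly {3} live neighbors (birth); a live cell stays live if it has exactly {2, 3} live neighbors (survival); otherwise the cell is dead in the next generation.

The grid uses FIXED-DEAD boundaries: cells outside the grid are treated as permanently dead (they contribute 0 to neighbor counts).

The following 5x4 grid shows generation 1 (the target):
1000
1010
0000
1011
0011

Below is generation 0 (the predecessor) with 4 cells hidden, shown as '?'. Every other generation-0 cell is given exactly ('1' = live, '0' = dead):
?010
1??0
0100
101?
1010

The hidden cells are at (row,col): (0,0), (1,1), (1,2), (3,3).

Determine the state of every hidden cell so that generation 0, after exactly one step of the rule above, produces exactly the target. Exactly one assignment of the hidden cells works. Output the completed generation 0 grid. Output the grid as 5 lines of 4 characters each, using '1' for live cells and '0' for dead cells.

Answer: 1010
1100
0100
1011
1010

Derivation:
Hidden generation-0 cells (in order): (0,0), (1,1), (1,2), (3,3).
A hidden cell only influences target cells in its own 3x3 neighborhood. Try each of the 2^4 = 16 assignments, step the completed generation 0 forward once under B3/S23, and compare with the target:
  (0,0)=0 (1,1)=0 (1,2)=0 (3,3)=0 -> step gives (0,0)='0' but target has '1' -> reject
  (0,0)=0 (1,1)=0 (1,2)=0 (3,3)=1 -> step gives (0,0)='0' but target has '1' -> reject
  (0,0)=0 (1,1)=0 (1,2)=1 (3,3)=0 -> step gives (0,0)='0' but target has '1' -> reject
  (0,0)=0 (1,1)=0 (1,2)=1 (3,3)=1 -> step gives (0,0)='0' but target has '1' -> reject
  (0,0)=0 (1,1)=1 (1,2)=0 (3,3)=0 -> step gives (0,0)='0' but target has '1' -> reject
  (0,0)=0 (1,1)=1 (1,2)=0 (3,3)=1 -> step gives (0,0)='0' but target has '1' -> reject
  (0,0)=0 (1,1)=1 (1,2)=1 (3,3)=0 -> step gives (0,0)='0' but target has '1' -> reject
  (0,0)=0 (1,1)=1 (1,2)=1 (3,3)=1 -> step gives (0,0)='0' but target has '1' -> reject
  (0,0)=1 (1,1)=0 (1,2)=0 (3,3)=0 -> step gives (0,0)='0' but target has '1' -> reject
  (0,0)=1 (1,1)=0 (1,2)=0 (3,3)=1 -> step gives (0,0)='0' but target has '1' -> reject
  (0,0)=1 (1,1)=0 (1,2)=1 (3,3)=0 -> step gives (0,0)='0' but target has '1' -> reject
  (0,0)=1 (1,1)=0 (1,2)=1 (3,3)=1 -> step gives (0,0)='0' but target has '1' -> reject
  (0,0)=1 (1,1)=1 (1,2)=0 (3,3)=0 -> step gives (2,2)='1' but target has '0' -> reject
  (0,0)=1 (1,1)=1 (1,2)=0 (3,3)=1 -> step reproduces the target at every cell -> ACCEPT
  (0,0)=1 (1,1)=1 (1,2)=1 (3,3)=0 -> step gives (0,2)='1' but target has '0' -> reject
  (0,0)=1 (1,1)=1 (1,2)=1 (3,3)=1 -> step gives (0,2)='1' but target has '0' -> reject
Unique solution: (0,0)=live, (1,1)=live, (1,2)=dead, (3,3)=live.
Check: live-neighbor counts of every cell in the completed generation 0:
2411
3431
4442
2532
1423
Applying B3/S23 to generation 0 with these counts gives:
1000
1010
0000
1011
0011
which matches the target exactly.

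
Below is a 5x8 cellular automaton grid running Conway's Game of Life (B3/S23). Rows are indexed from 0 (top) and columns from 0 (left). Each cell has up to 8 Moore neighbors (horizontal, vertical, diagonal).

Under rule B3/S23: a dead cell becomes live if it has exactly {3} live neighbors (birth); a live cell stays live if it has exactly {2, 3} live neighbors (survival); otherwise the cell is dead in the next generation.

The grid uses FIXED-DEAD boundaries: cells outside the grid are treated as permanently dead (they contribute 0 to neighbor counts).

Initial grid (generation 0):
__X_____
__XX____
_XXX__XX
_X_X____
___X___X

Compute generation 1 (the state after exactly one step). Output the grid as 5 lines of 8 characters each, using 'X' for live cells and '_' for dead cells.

Simulating step by step:
Generation 0 (given above): 12 live cells
Generation 1: 10 live cells
(generation 1 grid is the final answer)

Answer: __XX____
________
_X__X___
_X_XX_XX
__X_____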